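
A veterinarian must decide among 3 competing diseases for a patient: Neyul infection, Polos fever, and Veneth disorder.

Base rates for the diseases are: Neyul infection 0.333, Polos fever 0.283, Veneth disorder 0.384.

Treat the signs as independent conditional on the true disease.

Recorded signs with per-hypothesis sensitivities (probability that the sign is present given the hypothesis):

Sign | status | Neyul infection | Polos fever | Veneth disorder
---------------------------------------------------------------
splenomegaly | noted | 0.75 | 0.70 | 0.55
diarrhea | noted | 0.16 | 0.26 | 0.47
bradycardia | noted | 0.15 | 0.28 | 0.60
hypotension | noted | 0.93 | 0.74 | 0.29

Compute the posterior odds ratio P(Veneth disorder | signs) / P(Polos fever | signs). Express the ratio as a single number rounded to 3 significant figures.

1.62

The normalizing constant cancels in an odds ratio, so compute prior × likelihood for the two hypotheses only:
  Veneth disorder: 0.384 × 0.55 × 0.47 × 0.60 × 0.29 = 0.017272
  Polos fever: 0.283 × 0.70 × 0.26 × 0.28 × 0.74 = 0.010672
Posterior odds = 0.017272 / 0.010672 ≈ 1.62.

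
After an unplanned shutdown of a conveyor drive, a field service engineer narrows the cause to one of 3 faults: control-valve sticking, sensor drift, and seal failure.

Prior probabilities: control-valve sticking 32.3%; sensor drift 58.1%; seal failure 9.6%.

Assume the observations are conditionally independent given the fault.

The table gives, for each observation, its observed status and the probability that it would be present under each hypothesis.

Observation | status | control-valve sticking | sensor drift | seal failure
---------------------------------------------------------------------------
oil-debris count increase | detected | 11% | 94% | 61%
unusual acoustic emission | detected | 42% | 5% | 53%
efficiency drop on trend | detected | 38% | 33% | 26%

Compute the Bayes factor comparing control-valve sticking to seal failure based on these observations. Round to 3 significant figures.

Joint likelihood of the evidence pattern under each hypothesis:
  control-valve sticking: 0.11 × 0.42 × 0.38 = 0.017556
  seal failure: 0.61 × 0.53 × 0.26 = 0.084058
Bayes factor = 0.017556 / 0.084058 ≈ 0.209

0.209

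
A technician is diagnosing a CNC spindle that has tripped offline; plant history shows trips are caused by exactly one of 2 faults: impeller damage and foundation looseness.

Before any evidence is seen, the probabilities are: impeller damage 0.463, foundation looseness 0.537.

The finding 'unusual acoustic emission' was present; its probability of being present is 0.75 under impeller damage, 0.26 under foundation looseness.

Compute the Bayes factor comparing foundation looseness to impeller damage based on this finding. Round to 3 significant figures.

The Bayes factor is the ratio of the two likelihoods.
  foundation looseness: 0.26
  impeller damage: 0.75
Bayes factor = 0.26 / 0.75 ≈ 0.347

0.347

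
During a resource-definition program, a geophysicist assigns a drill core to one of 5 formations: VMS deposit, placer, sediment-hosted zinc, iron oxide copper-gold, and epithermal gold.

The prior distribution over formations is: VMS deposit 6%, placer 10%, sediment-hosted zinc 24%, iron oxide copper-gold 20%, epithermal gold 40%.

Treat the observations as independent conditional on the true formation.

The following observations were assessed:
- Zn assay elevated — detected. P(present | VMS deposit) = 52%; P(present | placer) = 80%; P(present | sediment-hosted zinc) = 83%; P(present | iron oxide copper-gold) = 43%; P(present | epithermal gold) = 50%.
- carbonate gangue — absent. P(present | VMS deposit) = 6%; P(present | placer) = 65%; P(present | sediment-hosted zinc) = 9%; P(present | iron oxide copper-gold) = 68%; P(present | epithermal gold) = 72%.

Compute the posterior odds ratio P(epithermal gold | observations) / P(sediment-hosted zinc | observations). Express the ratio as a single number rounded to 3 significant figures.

The normalizing constant cancels in an odds ratio, so compute prior × likelihood for the two hypotheses only (using 1 − P(present | H) for each absent observation):
  epithermal gold: 0.40 × 0.50 × (1 − 0.72) = 0.056
  sediment-hosted zinc: 0.24 × 0.83 × (1 − 0.09) = 0.18127
Posterior odds = 0.056 / 0.18127 ≈ 0.309.

0.309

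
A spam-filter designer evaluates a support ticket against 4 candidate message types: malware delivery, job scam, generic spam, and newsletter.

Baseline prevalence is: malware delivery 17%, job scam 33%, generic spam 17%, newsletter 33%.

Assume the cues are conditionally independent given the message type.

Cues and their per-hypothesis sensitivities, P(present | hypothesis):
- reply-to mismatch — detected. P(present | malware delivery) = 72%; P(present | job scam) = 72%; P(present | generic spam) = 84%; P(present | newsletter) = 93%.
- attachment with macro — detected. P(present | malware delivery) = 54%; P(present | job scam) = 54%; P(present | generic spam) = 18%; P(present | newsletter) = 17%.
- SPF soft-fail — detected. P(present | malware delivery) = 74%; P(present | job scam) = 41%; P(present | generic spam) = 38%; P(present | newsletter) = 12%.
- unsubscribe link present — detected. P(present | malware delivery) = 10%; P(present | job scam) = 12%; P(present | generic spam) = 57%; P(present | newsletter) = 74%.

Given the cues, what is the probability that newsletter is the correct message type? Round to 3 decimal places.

0.216

Multiply each prior by the joint likelihood of the cue pattern:
  malware delivery: 0.17 × 0.72 × 0.54 × 0.74 × 0.10 = 0.0048911
  job scam: 0.33 × 0.72 × 0.54 × 0.41 × 0.12 = 0.0063126
  generic spam: 0.17 × 0.84 × 0.18 × 0.38 × 0.57 = 0.0055675
  newsletter: 0.33 × 0.93 × 0.17 × 0.12 × 0.74 = 0.004633
Normalizing constant Z = 0.0048911 + 0.0063126 + 0.0055675 + 0.004633 = 0.021404.
P(newsletter | evidence) = 0.004633 / 0.021404 ≈ 0.216.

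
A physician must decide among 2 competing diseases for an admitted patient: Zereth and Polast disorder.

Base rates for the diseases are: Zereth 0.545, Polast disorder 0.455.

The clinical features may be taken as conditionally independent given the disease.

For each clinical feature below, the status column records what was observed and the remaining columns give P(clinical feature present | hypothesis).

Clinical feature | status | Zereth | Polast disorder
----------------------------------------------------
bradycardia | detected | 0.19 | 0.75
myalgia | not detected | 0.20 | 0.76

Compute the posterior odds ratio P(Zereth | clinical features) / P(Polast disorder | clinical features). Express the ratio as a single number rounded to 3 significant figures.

1.01

Unnormalized posterior weight (prior times the clinical feature likelihoods) for each of the two hypotheses (using 1 − P(present | H) for each absent clinical feature):
  Zereth: 0.545 × 0.19 × (1 − 0.20) = 0.08284
  Polast disorder: 0.455 × 0.75 × (1 − 0.76) = 0.0819
Posterior odds = 0.08284 / 0.0819 ≈ 1.01.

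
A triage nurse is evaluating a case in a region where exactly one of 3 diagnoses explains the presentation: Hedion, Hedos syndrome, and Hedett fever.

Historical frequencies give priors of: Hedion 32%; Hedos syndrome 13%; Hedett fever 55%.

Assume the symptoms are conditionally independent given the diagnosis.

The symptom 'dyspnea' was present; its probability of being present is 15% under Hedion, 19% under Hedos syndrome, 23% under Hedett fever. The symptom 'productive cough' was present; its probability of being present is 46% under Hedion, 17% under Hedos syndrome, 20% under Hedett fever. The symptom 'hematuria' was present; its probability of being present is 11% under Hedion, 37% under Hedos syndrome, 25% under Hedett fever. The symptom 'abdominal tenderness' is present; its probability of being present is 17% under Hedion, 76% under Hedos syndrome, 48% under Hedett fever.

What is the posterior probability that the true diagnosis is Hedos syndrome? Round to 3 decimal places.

Multiply each prior by the joint likelihood of the symptom pattern:
  Hedion: 0.32 × 0.15 × 0.46 × 0.11 × 0.17 = 0.0004129
  Hedos syndrome: 0.13 × 0.19 × 0.17 × 0.37 × 0.76 = 0.0011808
  Hedett fever: 0.55 × 0.23 × 0.20 × 0.25 × 0.48 = 0.003036
The unnormalized weights sum to 0.0046297.
P(Hedos syndrome | evidence) = 0.0011808 / 0.0046297 ≈ 0.255.

0.255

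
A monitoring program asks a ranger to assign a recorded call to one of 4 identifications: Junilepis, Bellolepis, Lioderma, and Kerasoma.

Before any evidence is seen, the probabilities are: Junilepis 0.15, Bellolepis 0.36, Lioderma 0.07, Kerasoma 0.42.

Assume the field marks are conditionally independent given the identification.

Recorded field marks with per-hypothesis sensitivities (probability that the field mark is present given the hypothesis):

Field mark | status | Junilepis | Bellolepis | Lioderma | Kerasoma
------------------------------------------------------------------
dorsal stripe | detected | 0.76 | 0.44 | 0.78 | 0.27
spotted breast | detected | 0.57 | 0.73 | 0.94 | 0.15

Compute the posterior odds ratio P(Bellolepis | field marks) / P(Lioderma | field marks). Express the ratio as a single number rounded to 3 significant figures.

2.25

The normalizing constant cancels in an odds ratio, so compute prior × likelihood for the two hypotheses only:
  Bellolepis: 0.36 × 0.44 × 0.73 = 0.11563
  Lioderma: 0.07 × 0.78 × 0.94 = 0.051324
Odds(Bellolepis : Lioderma) = 0.11563 / 0.051324 ≈ 2.25.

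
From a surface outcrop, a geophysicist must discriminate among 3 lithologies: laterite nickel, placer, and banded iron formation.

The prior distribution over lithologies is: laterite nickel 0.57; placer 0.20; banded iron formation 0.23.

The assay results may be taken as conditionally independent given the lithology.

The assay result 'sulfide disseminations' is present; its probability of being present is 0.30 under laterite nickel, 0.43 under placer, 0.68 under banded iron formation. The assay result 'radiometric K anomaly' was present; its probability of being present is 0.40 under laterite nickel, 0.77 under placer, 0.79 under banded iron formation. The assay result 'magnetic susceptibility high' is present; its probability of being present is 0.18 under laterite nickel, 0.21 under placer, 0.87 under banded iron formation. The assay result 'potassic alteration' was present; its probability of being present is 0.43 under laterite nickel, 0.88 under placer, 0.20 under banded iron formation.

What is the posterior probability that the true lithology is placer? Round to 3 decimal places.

Multiply each prior by the joint likelihood of the assay result pattern:
  laterite nickel: 0.57 × 0.30 × 0.40 × 0.18 × 0.43 = 0.0052942
  placer: 0.20 × 0.43 × 0.77 × 0.21 × 0.88 = 0.012237
  banded iron formation: 0.23 × 0.68 × 0.79 × 0.87 × 0.20 = 0.021499
Normalizing constant Z = 0.0052942 + 0.012237 + 0.021499 = 0.03903.
P(placer | evidence) = 0.012237 / 0.03903 ≈ 0.314.

0.314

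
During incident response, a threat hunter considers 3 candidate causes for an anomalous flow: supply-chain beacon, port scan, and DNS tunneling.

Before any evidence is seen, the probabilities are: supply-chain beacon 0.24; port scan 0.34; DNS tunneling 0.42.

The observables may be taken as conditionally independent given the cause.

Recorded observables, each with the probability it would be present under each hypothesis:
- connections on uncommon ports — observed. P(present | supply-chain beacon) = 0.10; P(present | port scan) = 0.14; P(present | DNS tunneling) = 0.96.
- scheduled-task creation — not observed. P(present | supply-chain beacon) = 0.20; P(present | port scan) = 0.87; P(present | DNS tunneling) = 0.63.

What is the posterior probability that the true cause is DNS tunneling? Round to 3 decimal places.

By Bayes' rule with conditional independence, the unnormalized weight for each hypothesis is prior × ∏ likelihoods (using 1 − P(present | H) for each absent observable):
  supply-chain beacon: 0.24 × 0.10 × (1 − 0.20) = 0.0192
  port scan: 0.34 × 0.14 × (1 − 0.87) = 0.006188
  DNS tunneling: 0.42 × 0.96 × (1 − 0.63) = 0.14918
Normalizing constant Z = 0.0192 + 0.006188 + 0.14918 = 0.17457.
P(DNS tunneling | evidence) = 0.14918 / 0.17457 ≈ 0.855.

0.855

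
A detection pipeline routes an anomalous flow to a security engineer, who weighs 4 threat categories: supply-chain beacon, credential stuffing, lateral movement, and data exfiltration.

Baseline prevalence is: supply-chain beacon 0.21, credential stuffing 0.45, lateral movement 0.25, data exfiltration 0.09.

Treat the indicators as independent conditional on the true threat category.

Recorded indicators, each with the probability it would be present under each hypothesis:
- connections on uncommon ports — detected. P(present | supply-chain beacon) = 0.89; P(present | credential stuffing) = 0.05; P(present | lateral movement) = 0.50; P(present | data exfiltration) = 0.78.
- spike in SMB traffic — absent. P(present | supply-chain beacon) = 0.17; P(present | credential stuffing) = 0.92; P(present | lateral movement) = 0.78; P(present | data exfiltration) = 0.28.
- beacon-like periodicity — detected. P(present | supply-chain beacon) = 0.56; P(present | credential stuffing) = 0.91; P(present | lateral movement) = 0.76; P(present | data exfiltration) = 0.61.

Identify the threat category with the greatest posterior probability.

For each hypothesis, the unnormalized posterior weight is prior × product of the indicator likelihoods (using 1 − P(present | H) for each absent indicator):
  supply-chain beacon: 0.21 × 0.89 × (1 − 0.17) × 0.56 = 0.086871
  credential stuffing: 0.45 × 0.05 × (1 − 0.92) × 0.91 = 0.001638
  lateral movement: 0.25 × 0.50 × (1 − 0.78) × 0.76 = 0.0209
  data exfiltration: 0.09 × 0.78 × (1 − 0.28) × 0.61 = 0.030832
Normalizing constant Z = 0.086871 + 0.001638 + 0.0209 + 0.030832 = 0.14024.
P(supply-chain beacon | evidence) ≈ 0.086871 / 0.14024 ≈ 0.619
P(credential stuffing | evidence) ≈ 0.001638 / 0.14024 ≈ 0.012
P(lateral movement | evidence) ≈ 0.0209 / 0.14024 ≈ 0.149
P(data exfiltration | evidence) ≈ 0.030832 / 0.14024 ≈ 0.220
The largest is 0.619, so supply-chain beacon is most probable.

supply-chain beacon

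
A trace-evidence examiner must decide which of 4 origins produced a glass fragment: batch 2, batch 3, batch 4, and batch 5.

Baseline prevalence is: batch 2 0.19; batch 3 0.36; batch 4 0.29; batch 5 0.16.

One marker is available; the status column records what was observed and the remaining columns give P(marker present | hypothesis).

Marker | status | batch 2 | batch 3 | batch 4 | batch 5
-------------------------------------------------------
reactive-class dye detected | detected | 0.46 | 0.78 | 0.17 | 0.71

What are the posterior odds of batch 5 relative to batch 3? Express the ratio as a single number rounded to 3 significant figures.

0.405

Unnormalized posterior weight (prior times the marker likelihood) for each of the two hypotheses:
  batch 5: 0.16 × 0.71 = 0.1136
  batch 3: 0.36 × 0.78 = 0.2808
Posterior odds = 0.1136 / 0.2808 ≈ 0.405.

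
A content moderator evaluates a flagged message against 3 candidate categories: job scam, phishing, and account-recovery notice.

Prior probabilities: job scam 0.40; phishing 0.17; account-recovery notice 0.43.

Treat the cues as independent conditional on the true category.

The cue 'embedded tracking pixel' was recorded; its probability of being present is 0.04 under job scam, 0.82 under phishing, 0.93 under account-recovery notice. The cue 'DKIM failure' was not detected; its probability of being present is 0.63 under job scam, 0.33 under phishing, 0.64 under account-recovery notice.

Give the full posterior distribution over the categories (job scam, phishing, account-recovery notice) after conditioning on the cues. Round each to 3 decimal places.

Multiply each prior by the joint likelihood of the cue pattern (using 1 − P(present | H) for each absent cue):
  job scam: 0.40 × 0.04 × (1 − 0.63) = 0.00592
  phishing: 0.17 × 0.82 × (1 − 0.33) = 0.093398
  account-recovery notice: 0.43 × 0.93 × (1 − 0.64) = 0.14396
The unnormalized weights sum to 0.24328.
P(job scam | evidence) = 0.00592 / 0.24328 ≈ 0.024
P(phishing | evidence) = 0.093398 / 0.24328 ≈ 0.384
P(account-recovery notice | evidence) = 0.14396 / 0.24328 ≈ 0.592

0.024, 0.384, 0.592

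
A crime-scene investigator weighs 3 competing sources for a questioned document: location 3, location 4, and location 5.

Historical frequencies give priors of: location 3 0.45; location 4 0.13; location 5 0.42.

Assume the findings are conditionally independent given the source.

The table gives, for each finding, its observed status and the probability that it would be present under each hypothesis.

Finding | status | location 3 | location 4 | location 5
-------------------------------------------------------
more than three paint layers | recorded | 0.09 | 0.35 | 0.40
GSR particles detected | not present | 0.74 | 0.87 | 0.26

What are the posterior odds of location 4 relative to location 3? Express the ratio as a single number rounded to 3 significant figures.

Posterior odds equal prior odds times the likelihood ratio; only the two competing hypotheses matter (using 1 − P(present | H) for each absent finding).
  location 4: 0.13 × 0.35 × (1 − 0.87) = 0.005915
  location 3: 0.45 × 0.09 × (1 − 0.74) = 0.01053
Odds(location 4 : location 3) = 0.005915 / 0.01053 ≈ 0.562.

0.562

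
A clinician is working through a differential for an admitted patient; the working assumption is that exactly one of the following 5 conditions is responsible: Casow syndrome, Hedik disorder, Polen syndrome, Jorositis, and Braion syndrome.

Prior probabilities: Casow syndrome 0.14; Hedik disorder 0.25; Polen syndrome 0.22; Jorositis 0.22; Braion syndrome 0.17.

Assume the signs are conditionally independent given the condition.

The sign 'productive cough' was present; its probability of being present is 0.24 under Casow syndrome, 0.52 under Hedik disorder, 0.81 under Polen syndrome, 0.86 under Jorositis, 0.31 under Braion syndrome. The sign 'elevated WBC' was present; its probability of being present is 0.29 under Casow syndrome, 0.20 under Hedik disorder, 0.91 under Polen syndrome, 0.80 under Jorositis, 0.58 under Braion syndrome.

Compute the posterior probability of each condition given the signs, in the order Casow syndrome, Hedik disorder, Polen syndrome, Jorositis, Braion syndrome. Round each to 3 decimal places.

Multiply each prior by the joint likelihood of the sign pattern:
  Casow syndrome: 0.14 × 0.24 × 0.29 = 0.009744
  Hedik disorder: 0.25 × 0.52 × 0.20 = 0.026
  Polen syndrome: 0.22 × 0.81 × 0.91 = 0.16216
  Jorositis: 0.22 × 0.86 × 0.80 = 0.15136
  Braion syndrome: 0.17 × 0.31 × 0.58 = 0.030566
Marginal likelihood of the evidence = 0.37983.
P(Casow syndrome | evidence) = 0.009744 / 0.37983 ≈ 0.026
P(Hedik disorder | evidence) = 0.026 / 0.37983 ≈ 0.068
P(Polen syndrome | evidence) = 0.16216 / 0.37983 ≈ 0.427
P(Jorositis | evidence) = 0.15136 / 0.37983 ≈ 0.398
P(Braion syndrome | evidence) = 0.030566 / 0.37983 ≈ 0.080

0.026, 0.068, 0.427, 0.398, 0.080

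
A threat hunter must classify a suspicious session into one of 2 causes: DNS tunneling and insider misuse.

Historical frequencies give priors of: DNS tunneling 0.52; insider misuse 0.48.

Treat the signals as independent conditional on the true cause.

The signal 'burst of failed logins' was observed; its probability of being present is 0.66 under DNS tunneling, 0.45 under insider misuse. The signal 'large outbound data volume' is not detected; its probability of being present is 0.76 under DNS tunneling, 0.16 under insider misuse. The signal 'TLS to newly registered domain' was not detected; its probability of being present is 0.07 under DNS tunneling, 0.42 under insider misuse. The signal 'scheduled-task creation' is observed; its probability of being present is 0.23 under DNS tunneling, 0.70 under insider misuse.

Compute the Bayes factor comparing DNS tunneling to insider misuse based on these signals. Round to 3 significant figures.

0.221

Take the product of per-signal likelihoods under each hypothesis (using 1 − P(present | H) for each absent signal), then divide.
  DNS tunneling: 0.66 × (1 − 0.76) × (1 − 0.07) × 0.23 = 0.033882
  insider misuse: 0.45 × (1 − 0.16) × (1 − 0.42) × 0.70 = 0.15347
Bayes factor = 0.033882 / 0.15347 ≈ 0.221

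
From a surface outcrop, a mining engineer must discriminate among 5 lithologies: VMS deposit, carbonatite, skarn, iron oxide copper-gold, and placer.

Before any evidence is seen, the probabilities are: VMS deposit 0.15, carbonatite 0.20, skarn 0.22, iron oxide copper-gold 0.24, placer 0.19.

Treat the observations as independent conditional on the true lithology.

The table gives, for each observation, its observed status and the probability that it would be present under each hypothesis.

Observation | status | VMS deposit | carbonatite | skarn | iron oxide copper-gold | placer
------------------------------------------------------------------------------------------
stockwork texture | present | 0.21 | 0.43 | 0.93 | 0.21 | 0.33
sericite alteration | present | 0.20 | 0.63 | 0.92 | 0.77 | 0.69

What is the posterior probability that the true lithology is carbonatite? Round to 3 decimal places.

0.164

Multiply each prior by the joint likelihood of the evidence pattern:
  VMS deposit: 0.15 × 0.21 × 0.20 = 0.0063
  carbonatite: 0.20 × 0.43 × 0.63 = 0.05418
  skarn: 0.22 × 0.93 × 0.92 = 0.18823
  iron oxide copper-gold: 0.24 × 0.21 × 0.77 = 0.038808
  placer: 0.19 × 0.33 × 0.69 = 0.043263
Marginal likelihood of the evidence = 0.33078.
P(carbonatite | evidence) = 0.05418 / 0.33078 ≈ 0.164.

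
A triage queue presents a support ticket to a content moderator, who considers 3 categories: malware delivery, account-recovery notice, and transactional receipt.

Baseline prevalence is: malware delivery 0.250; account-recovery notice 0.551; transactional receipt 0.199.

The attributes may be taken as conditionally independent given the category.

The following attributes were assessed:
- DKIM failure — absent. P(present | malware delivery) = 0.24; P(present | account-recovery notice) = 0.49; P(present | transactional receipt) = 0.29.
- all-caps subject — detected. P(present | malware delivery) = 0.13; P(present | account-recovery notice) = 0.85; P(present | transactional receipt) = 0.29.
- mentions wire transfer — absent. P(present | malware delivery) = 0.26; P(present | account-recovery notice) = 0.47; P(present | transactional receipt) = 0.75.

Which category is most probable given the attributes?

By Bayes' rule with conditional independence, the unnormalized weight for each hypothesis is prior × ∏ likelihoods (using 1 − P(present | H) for each absent attribute):
  malware delivery: 0.250 × (1 − 0.24) × 0.13 × (1 − 0.26) = 0.018278
  account-recovery notice: 0.551 × (1 − 0.49) × 0.85 × (1 − 0.47) = 0.1266
  transactional receipt: 0.199 × (1 − 0.29) × 0.29 × (1 − 0.75) = 0.010244
Marginal likelihood of the evidence = 0.15512.
P(malware delivery | evidence) ≈ 0.018278 / 0.15512 ≈ 0.118
P(account-recovery notice | evidence) ≈ 0.1266 / 0.15512 ≈ 0.816
P(transactional receipt | evidence) ≈ 0.010244 / 0.15512 ≈ 0.066
The largest is 0.816, so account-recovery notice is most probable.

account-recovery notice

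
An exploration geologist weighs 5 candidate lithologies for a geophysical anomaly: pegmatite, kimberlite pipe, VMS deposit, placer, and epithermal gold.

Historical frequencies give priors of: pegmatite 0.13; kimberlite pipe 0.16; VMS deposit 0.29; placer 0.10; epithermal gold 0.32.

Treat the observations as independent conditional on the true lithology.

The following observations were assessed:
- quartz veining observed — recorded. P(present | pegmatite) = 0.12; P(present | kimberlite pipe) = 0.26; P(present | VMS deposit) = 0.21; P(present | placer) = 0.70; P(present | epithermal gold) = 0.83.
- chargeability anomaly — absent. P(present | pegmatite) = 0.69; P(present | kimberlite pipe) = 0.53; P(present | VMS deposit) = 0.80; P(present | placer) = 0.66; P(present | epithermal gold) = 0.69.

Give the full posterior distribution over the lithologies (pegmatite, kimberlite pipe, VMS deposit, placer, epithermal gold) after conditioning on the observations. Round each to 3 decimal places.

0.034, 0.137, 0.085, 0.167, 0.577

By Bayes' rule with conditional independence, the unnormalized weight for each hypothesis is prior × ∏ likelihoods (using 1 − P(present | H) for each absent observation):
  pegmatite: 0.13 × 0.12 × (1 − 0.69) = 0.004836
  kimberlite pipe: 0.16 × 0.26 × (1 − 0.53) = 0.019552
  VMS deposit: 0.29 × 0.21 × (1 − 0.80) = 0.01218
  placer: 0.10 × 0.70 × (1 − 0.66) = 0.0238
  epithermal gold: 0.32 × 0.83 × (1 − 0.69) = 0.082336
Marginal likelihood of the evidence = 0.1427.
P(pegmatite | evidence) = 0.004836 / 0.1427 ≈ 0.034
P(kimberlite pipe | evidence) = 0.019552 / 0.1427 ≈ 0.137
P(VMS deposit | evidence) = 0.01218 / 0.1427 ≈ 0.085
P(placer | evidence) = 0.0238 / 0.1427 ≈ 0.167
P(epithermal gold | evidence) = 0.082336 / 0.1427 ≈ 0.577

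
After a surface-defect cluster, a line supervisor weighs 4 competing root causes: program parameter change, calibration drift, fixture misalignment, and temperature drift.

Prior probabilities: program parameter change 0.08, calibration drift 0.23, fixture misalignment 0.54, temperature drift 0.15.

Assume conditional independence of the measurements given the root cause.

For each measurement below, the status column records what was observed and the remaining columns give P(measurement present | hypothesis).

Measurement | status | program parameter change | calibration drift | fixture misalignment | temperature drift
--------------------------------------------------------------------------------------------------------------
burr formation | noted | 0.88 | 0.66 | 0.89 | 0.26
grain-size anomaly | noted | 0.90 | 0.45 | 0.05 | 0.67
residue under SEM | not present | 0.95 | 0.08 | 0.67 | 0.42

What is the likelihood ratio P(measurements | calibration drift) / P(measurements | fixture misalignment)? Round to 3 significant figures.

Take the product of per-measurement likelihoods under each hypothesis (using 1 − P(present | H) for each absent measurement), then divide.
  calibration drift: 0.66 × 0.45 × (1 − 0.08) = 0.27324
  fixture misalignment: 0.89 × 0.05 × (1 − 0.67) = 0.014685
Bayes factor = 0.27324 / 0.014685 ≈ 18.6

18.6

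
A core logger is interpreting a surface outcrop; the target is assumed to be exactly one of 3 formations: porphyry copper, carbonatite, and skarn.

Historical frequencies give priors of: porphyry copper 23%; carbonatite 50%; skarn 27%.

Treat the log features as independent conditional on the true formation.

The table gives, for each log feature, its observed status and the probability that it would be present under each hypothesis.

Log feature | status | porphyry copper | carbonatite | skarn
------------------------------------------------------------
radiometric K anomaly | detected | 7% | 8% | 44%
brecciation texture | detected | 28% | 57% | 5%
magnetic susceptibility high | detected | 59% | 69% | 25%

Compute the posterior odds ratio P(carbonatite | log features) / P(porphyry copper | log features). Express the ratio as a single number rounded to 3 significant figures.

Posterior odds equal prior odds times the likelihood ratio; only the two competing hypotheses matter.
  carbonatite: 0.50 × 0.08 × 0.57 × 0.69 = 0.015732
  porphyry copper: 0.23 × 0.07 × 0.28 × 0.59 = 0.0026597
Odds(carbonatite : porphyry copper) = 0.015732 / 0.0026597 ≈ 5.91.

5.91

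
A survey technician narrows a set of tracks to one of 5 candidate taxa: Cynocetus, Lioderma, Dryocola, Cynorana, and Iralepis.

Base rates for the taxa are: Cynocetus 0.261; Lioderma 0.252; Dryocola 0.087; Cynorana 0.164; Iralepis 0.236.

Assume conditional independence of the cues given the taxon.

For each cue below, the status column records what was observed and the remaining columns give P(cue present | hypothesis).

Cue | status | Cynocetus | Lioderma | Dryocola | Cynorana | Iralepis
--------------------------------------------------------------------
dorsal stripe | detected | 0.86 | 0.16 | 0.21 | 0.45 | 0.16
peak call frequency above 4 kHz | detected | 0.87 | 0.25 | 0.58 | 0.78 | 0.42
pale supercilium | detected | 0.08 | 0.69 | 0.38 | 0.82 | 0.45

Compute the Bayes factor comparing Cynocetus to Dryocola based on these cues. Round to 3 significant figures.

1.29

Joint likelihood of the cue pattern under each hypothesis:
  Cynocetus: 0.86 × 0.87 × 0.08 = 0.059856
  Dryocola: 0.21 × 0.58 × 0.38 = 0.046284
Bayes factor = 0.059856 / 0.046284 ≈ 1.29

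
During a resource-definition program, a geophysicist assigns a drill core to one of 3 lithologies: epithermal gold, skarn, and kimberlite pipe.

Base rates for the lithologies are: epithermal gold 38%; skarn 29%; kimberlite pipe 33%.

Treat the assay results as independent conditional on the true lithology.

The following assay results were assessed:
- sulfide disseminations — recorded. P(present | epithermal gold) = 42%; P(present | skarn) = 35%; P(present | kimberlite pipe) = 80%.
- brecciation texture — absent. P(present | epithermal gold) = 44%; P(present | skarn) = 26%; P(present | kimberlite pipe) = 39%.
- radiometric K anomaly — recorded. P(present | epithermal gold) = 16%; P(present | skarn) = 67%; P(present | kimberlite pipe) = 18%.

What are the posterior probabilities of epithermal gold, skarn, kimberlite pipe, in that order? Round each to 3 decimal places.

For each hypothesis, the unnormalized posterior weight is prior × product of the assay result likelihoods (using 1 − P(present | H) for each absent assay result):
  epithermal gold: 0.38 × 0.42 × (1 − 0.44) × 0.16 = 0.0143
  skarn: 0.29 × 0.35 × (1 − 0.26) × 0.67 = 0.050324
  kimberlite pipe: 0.33 × 0.80 × (1 − 0.39) × 0.18 = 0.028987
Normalizing constant Z = 0.0143 + 0.050324 + 0.028987 = 0.093611.
P(epithermal gold | evidence) = 0.0143 / 0.093611 ≈ 0.153
P(skarn | evidence) = 0.050324 / 0.093611 ≈ 0.538
P(kimberlite pipe | evidence) = 0.028987 / 0.093611 ≈ 0.310

0.153, 0.538, 0.310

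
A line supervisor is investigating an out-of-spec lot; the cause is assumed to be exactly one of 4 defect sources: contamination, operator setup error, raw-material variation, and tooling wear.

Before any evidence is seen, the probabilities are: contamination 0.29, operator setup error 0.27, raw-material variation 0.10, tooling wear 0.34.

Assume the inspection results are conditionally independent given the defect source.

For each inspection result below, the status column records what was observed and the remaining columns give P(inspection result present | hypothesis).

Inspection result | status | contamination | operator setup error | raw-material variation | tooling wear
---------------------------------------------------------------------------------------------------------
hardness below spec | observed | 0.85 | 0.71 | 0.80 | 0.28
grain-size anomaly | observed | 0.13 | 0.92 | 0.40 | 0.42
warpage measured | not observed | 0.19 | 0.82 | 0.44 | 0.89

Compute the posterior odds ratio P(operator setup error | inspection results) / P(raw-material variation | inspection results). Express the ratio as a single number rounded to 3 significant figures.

Unnormalized posterior weight (prior times the inspection result likelihoods) for each of the two hypotheses (using 1 − P(present | H) for each absent inspection result):
  operator setup error: 0.27 × 0.71 × 0.92 × (1 − 0.82) = 0.031746
  raw-material variation: 0.10 × 0.80 × 0.40 × (1 − 0.44) = 0.01792
Odds(operator setup error : raw-material variation) = 0.031746 / 0.01792 ≈ 1.77.

1.77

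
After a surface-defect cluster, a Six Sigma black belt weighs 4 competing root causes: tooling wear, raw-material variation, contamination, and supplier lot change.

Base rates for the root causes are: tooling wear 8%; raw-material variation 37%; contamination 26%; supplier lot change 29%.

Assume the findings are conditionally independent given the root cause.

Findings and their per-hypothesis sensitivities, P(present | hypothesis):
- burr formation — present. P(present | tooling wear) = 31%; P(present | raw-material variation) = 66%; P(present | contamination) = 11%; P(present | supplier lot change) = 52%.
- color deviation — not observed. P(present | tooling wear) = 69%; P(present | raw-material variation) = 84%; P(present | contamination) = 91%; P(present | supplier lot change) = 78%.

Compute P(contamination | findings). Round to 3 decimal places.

For each hypothesis, the unnormalized posterior weight is prior × product of the finding likelihoods (using 1 − P(present | H) for each absent finding):
  tooling wear: 0.08 × 0.31 × (1 − 0.69) = 0.007688
  raw-material variation: 0.37 × 0.66 × (1 − 0.84) = 0.039072
  contamination: 0.26 × 0.11 × (1 − 0.91) = 0.002574
  supplier lot change: 0.29 × 0.52 × (1 − 0.78) = 0.033176
Marginal likelihood of the evidence = 0.08251.
P(contamination | evidence) = 0.002574 / 0.08251 ≈ 0.031.

0.031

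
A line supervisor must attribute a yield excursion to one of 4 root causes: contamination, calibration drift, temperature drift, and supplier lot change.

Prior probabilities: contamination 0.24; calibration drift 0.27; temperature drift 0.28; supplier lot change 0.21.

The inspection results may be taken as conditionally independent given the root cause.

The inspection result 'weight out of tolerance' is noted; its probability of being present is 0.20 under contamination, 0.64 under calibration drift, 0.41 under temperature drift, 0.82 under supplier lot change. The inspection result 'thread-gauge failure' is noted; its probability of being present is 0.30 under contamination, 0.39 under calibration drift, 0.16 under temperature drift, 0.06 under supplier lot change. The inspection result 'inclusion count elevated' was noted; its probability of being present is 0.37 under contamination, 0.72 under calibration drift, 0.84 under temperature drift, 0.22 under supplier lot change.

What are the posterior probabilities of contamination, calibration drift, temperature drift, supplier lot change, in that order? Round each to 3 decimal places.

For each hypothesis, the unnormalized posterior weight is prior × product of the inspection result likelihoods:
  contamination: 0.24 × 0.20 × 0.30 × 0.37 = 0.005328
  calibration drift: 0.27 × 0.64 × 0.39 × 0.72 = 0.048522
  temperature drift: 0.28 × 0.41 × 0.16 × 0.84 = 0.015429
  supplier lot change: 0.21 × 0.82 × 0.06 × 0.22 = 0.002273
The unnormalized weights sum to 0.071552.
P(contamination | evidence) = 0.005328 / 0.071552 ≈ 0.074
P(calibration drift | evidence) = 0.048522 / 0.071552 ≈ 0.678
P(temperature drift | evidence) = 0.015429 / 0.071552 ≈ 0.216
P(supplier lot change | evidence) = 0.002273 / 0.071552 ≈ 0.032

0.074, 0.678, 0.216, 0.032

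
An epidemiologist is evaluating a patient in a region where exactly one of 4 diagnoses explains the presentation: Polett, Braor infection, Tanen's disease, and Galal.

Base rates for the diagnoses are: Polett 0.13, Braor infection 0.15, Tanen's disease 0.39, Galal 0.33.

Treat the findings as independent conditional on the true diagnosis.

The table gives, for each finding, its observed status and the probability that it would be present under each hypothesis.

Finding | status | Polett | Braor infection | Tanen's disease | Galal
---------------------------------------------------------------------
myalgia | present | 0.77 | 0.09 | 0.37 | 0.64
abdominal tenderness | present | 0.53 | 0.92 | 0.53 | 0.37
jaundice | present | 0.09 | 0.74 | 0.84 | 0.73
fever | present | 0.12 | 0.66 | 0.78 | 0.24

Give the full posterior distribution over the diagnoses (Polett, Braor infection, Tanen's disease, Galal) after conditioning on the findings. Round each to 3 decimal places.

For each hypothesis, the unnormalized posterior weight is prior × product of the finding likelihoods:
  Polett: 0.13 × 0.77 × 0.53 × 0.09 × 0.12 = 0.00057297
  Braor infection: 0.15 × 0.09 × 0.92 × 0.74 × 0.66 = 0.0060659
  Tanen's disease: 0.39 × 0.37 × 0.53 × 0.84 × 0.78 = 0.050109
  Galal: 0.33 × 0.64 × 0.37 × 0.73 × 0.24 = 0.013691
Marginal likelihood of the evidence = 0.070439.
P(Polett | evidence) = 0.00057297 / 0.070439 ≈ 0.008
P(Braor infection | evidence) = 0.0060659 / 0.070439 ≈ 0.086
P(Tanen's disease | evidence) = 0.050109 / 0.070439 ≈ 0.711
P(Galal | evidence) = 0.013691 / 0.070439 ≈ 0.194

0.008, 0.086, 0.711, 0.194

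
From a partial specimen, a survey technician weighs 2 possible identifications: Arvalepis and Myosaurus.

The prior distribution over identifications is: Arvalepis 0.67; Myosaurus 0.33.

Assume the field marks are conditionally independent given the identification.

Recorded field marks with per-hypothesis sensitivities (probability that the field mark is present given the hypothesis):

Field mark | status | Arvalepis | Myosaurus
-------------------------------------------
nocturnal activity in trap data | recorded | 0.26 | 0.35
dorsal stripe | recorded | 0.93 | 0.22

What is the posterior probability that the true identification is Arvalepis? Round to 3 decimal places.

0.864

Multiply each prior by the joint likelihood of the field mark pattern:
  Arvalepis: 0.67 × 0.26 × 0.93 = 0.16201
  Myosaurus: 0.33 × 0.35 × 0.22 = 0.02541
The unnormalized weights sum to 0.18742.
P(Arvalepis | evidence) = 0.16201 / 0.18742 ≈ 0.864.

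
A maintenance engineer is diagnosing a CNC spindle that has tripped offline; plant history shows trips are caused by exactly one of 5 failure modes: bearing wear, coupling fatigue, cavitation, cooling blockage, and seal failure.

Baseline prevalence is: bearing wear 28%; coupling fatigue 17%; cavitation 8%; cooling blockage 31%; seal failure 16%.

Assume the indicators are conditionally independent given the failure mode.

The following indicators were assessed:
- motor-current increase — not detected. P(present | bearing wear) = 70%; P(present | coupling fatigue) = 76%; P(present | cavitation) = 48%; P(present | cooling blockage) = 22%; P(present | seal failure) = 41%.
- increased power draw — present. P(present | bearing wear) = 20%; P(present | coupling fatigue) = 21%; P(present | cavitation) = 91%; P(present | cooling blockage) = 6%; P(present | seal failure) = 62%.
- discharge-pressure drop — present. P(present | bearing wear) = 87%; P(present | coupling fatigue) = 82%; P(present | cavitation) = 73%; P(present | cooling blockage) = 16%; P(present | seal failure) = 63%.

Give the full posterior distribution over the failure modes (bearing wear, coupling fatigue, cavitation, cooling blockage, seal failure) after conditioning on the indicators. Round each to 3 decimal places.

0.165, 0.079, 0.312, 0.026, 0.417

For each hypothesis, the unnormalized posterior weight is prior × product of the indicator likelihoods (using 1 − P(present | H) for each absent indicator):
  bearing wear: 0.28 × (1 − 0.70) × 0.20 × 0.87 = 0.014616
  coupling fatigue: 0.17 × (1 − 0.76) × 0.21 × 0.82 = 0.0070258
  cavitation: 0.08 × (1 − 0.48) × 0.91 × 0.73 = 0.027635
  cooling blockage: 0.31 × (1 − 0.22) × 0.06 × 0.16 = 0.0023213
  seal failure: 0.16 × (1 − 0.41) × 0.62 × 0.63 = 0.036873
Marginal likelihood of the evidence = 0.088471.
P(bearing wear | evidence) = 0.014616 / 0.088471 ≈ 0.165
P(coupling fatigue | evidence) = 0.0070258 / 0.088471 ≈ 0.079
P(cavitation | evidence) = 0.027635 / 0.088471 ≈ 0.312
P(cooling blockage | evidence) = 0.0023213 / 0.088471 ≈ 0.026
P(seal failure | evidence) = 0.036873 / 0.088471 ≈ 0.417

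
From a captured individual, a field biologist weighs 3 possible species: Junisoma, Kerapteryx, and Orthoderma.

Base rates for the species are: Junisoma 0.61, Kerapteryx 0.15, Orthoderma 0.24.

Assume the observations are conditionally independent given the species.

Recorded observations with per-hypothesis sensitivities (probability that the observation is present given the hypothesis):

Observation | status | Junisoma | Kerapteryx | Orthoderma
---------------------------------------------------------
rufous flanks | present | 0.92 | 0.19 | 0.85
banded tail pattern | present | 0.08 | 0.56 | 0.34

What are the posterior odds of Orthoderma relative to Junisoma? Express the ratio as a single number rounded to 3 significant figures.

The normalizing constant cancels in an odds ratio, so compute prior × likelihood for the two hypotheses only:
  Orthoderma: 0.24 × 0.85 × 0.34 = 0.06936
  Junisoma: 0.61 × 0.92 × 0.08 = 0.044896
Posterior odds = 0.06936 / 0.044896 ≈ 1.54.

1.54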